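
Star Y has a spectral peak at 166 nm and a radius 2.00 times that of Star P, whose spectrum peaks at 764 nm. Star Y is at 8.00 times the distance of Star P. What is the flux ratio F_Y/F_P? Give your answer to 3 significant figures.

Wien's law: T_Y/T_P = λ_P/λ_Y = 764/166 = 4.602.
L_Y/L_P = (R_Y/R_P)²(T_Y/T_P)⁴ = (2.00)²(4.602)⁴ = 1795.
F_Y/F_P = (L_Y/L_P)/(d_Y/d_P)² = 1795/(8.00)² = 28.04.

28.0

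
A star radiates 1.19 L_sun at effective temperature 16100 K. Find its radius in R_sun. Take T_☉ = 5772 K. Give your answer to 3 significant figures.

R/R_☉ = √(L/L_☉) / (T/T_☉)² = √(1.19) / (2.789)²
       = 1.091 / 7.780 = 0.1402.

0.140 R_sun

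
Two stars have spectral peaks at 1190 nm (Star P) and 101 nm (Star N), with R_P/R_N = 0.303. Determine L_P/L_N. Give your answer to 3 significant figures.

Wien's law gives T ∝ 1/λ_max, so T_P/T_N = λ_N/λ_P = 101/1190 = 0.08487.
Then L ∝ R²T⁴ gives L_P/L_N = (0.303)² × (0.08487)⁴ = 0.09181 × 5.189×10^-5 = 4.764×10^-6.

4.76×10^-6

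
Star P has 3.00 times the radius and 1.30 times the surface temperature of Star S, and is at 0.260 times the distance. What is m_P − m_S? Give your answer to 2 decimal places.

L_P/L_S = (3.00)²(1.30)⁴ = 25.70.
F_P/F_S = (L_P/L_S)/(d_P/d_S)² = 25.70/0.06760 = 380.3.
m_P − m_S = −2.5 log₁₀(380.3) = -6.45.

-6.45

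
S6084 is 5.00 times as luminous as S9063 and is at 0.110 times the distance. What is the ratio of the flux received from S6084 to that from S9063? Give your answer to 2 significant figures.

F = L/(4πd²), so F_S6084/F_S9063 = (L_S6084/L_S9063) / (d_S6084/d_S9063)²
= 5.00 / (0.110)² = 5.00 / 0.01210 = 413.2.

4.1×10^2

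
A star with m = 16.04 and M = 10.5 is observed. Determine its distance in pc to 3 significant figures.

128 pc

m − M = 5 log₁₀(d/10 pc)
16.04 − (10.5) = 5.54 = 5 log₁₀(d/10)
d = 10 × 10^(5.54/5) = 10 × 10^1.108 = 128.2 pc.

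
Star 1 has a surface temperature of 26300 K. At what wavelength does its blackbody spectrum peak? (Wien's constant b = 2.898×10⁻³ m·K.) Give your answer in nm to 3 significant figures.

110 nm

λ_max = b/T = 2.898×10⁻³ / 26300 = 1.10×10^-7 m = 110.2 nm.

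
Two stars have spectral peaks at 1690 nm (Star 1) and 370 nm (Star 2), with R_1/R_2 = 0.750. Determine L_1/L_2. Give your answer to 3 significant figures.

Wien's law gives T ∝ 1/λ_max, so T_1/T_2 = λ_2/λ_1 = 370/1690 = 0.2189.
Then L ∝ R²T⁴ gives L_1/L_2 = (0.750)² × (0.2189)⁴ = 0.5625 × 0.002298 = 0.001292.

0.00129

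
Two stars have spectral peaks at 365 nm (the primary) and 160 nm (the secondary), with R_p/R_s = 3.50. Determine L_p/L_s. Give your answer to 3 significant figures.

0.452

Wien's law gives T ∝ 1/λ_max, so T_p/T_s = λ_s/λ_p = 160/365 = 0.4384.
Then L ∝ R²T⁴ gives L_p/L_s = (3.50)² × (0.4384)⁴ = 12.25 × 0.03692 = 0.4523.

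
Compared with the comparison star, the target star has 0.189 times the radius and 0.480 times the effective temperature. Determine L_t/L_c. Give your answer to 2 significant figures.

0.0019

From the Stefan–Boltzmann law, L ∝ R²T⁴, so
L_t/L_c = (R_t/R_c)² (T_t/T_c)⁴ = (0.189)² × (0.480)⁴ = 0.03572 × 0.05308 = 0.001896.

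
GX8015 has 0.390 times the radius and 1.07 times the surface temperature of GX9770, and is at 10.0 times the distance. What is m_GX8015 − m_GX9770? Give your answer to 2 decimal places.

6.75

L_GX8015/L_GX9770 = (0.390)²(1.07)⁴ = 0.1994.
F_GX8015/F_GX9770 = (L_GX8015/L_GX9770)/(d_GX8015/d_GX9770)² = 0.1994/100.0 = 0.001994.
m_GX8015 − m_GX9770 = −2.5 log₁₀(0.001994) = 6.75.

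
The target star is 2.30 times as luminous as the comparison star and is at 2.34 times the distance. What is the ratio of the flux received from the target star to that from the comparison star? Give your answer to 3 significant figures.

F = L/(4πd²), so F_t/F_c = (L_t/L_c) / (d_t/d_c)²
= 2.30 / (2.34)² = 2.30 / 5.476 = 0.4200.

0.420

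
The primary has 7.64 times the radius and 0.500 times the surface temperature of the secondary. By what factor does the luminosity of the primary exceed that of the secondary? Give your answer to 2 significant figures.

3.6

From the Stefan–Boltzmann law, L ∝ R²T⁴, so
L_p/L_s = (R_p/R_s)² (T_p/T_s)⁴ = (7.64)² × (0.500)⁴ = 58.37 × 0.06250 = 3.648.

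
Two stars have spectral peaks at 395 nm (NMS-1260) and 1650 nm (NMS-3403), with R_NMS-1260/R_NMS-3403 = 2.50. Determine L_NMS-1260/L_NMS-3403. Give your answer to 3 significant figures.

1.90×10^3

Wien's law gives T ∝ 1/λ_max, so T_NMS-1260/T_NMS-3403 = λ_NMS-3403/λ_NMS-1260 = 1650/395 = 4.177.
Then L ∝ R²T⁴ gives L_NMS-1260/L_NMS-3403 = (2.50)² × (4.177)⁴ = 6.250 × 304.5 = 1903.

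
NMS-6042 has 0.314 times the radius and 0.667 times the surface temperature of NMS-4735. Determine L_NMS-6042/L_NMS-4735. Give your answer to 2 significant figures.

From the Stefan–Boltzmann law, L ∝ R²T⁴, so
L_NMS-6042/L_NMS-4735 = (R_NMS-6042/R_NMS-4735)² (T_NMS-6042/T_NMS-4735)⁴ = (0.314)² × (0.667)⁴ = 0.09860 × 0.1979 = 0.01951.

0.020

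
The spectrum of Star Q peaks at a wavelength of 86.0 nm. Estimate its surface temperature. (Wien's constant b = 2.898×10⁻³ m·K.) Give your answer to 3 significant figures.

T = b/λ_max = 2.898×10⁻³ / (86.0×10⁻⁹) = 3.370×10^4 K.

3.37×10^4 K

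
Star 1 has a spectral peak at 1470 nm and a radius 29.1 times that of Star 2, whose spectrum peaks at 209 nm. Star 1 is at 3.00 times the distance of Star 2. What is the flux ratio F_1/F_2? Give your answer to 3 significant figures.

0.0384

Wien's law: T_1/T_2 = λ_2/λ_1 = 209/1470 = 0.1422.
L_1/L_2 = (R_1/R_2)²(T_1/T_2)⁴ = (29.1)²(0.1422)⁴ = 0.3460.
F_1/F_2 = (L_1/L_2)/(d_1/d_2)² = 0.3460/(3.00)² = 0.03845.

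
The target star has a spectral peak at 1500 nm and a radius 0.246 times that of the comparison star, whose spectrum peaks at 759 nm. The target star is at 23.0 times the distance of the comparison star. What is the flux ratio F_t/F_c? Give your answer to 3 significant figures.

7.50×10^-6

Wien's law: T_t/T_c = λ_c/λ_t = 759/1500 = 0.5060.
L_t/L_c = (R_t/R_c)²(T_t/T_c)⁴ = (0.246)²(0.5060)⁴ = 0.003967.
F_t/F_c = (L_t/L_c)/(d_t/d_c)² = 0.003967/(23.0)² = 7.499×10^-6.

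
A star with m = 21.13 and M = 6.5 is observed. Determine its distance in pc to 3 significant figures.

8.43×10^3 pc

m − M = 5 log₁₀(d/10 pc)
21.13 − (6.5) = 14.63 = 5 log₁₀(d/10)
d = 10 × 10^(14.63/5) = 10 × 10^2.926 = 8433 pc.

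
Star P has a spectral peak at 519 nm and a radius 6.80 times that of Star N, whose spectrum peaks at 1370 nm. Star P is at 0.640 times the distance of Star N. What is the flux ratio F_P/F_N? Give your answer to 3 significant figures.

5.48×10^3

Wien's law: T_P/T_N = λ_N/λ_P = 1370/519 = 2.640.
L_P/L_N = (R_P/R_N)²(T_P/T_N)⁴ = (6.80)²(2.640)⁴ = 2245.
F_P/F_N = (L_P/L_N)/(d_P/d_N)² = 2245/(0.640)² = 5481.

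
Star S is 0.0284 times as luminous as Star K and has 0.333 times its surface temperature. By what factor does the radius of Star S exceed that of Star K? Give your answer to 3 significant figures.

1.52

L ∝ R²T⁴ gives R ∝ √L / T², so
R_S/R_K = √(0.0284) / (0.333)² = 0.1685 / 0.1109 = 1.520.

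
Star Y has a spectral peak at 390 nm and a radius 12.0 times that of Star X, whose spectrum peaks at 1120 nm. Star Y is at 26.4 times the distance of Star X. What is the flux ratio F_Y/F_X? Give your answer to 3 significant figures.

14.1

Wien's law: T_Y/T_X = λ_X/λ_Y = 1120/390 = 2.872.
L_Y/L_X = (R_Y/R_X)²(T_Y/T_X)⁴ = (12.0)²(2.872)⁴ = 9794.
F_Y/F_X = (L_Y/L_X)/(d_Y/d_X)² = 9794/(26.4)² = 14.05.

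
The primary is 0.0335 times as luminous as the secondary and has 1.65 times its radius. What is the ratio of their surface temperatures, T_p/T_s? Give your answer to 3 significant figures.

L ∝ R²T⁴ gives T ∝ (L/R²)^(1/4), so
T_p/T_s = (0.0335 / 1.65²)^(1/4) = (0.01230)^(1/4) = 0.3331.

0.333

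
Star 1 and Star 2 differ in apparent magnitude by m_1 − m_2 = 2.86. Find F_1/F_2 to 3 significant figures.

0.0718

F_1/F_2 = 10^(−(m_1 − m_2)/2.5) = 10^(-2.86/2.5) = 10^-1.144 = 0.07178.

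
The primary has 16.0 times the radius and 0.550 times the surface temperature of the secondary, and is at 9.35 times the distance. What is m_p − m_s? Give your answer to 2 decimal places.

L_p/L_s = (16.0)²(0.550)⁴ = 23.43.
F_p/F_s = (L_p/L_s)/(d_p/d_s)² = 23.43/87.42 = 0.2680.
m_p − m_s = −2.5 log₁₀(0.2680) = 1.43.

1.43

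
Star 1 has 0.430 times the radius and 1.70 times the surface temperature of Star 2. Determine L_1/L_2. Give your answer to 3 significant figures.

From the Stefan–Boltzmann law, L ∝ R²T⁴, so
L_1/L_2 = (R_1/R_2)² (T_1/T_2)⁴ = (0.430)² × (1.70)⁴ = 0.1849 × 8.352 = 1.544.

1.54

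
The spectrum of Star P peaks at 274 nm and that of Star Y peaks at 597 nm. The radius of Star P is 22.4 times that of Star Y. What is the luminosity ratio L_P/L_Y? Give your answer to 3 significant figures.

Wien's law gives T ∝ 1/λ_max, so T_P/T_Y = λ_Y/λ_P = 597/274 = 2.179.
Then L ∝ R²T⁴ gives L_P/L_Y = (22.4)² × (2.179)⁴ = 501.8 × 22.54 = 1.131×10^4.

1.13×10^4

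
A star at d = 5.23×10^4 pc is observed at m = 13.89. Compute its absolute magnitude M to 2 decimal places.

M = m − 5 log₁₀(d/10 pc) = 13.89 − 5 log₁₀(5.23×10^4/10)
  = 13.89 − 5 × 3.719 = 13.89 − 18.59 = -4.70.

-4.70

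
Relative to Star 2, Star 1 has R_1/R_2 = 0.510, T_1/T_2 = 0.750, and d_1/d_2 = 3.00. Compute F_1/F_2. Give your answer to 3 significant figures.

0.00914

L_1/L_2 = (R_1/R_2)²(T_1/T_2)⁴ = (0.510)² × (0.750)⁴ = 0.08230.
F_1/F_2 = (L_1/L_2)/(d_1/d_2)² = 0.08230 / (3.00)² = 0.009144.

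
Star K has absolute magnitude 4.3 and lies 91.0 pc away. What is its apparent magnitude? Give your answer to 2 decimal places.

m = M + 5 log₁₀(d/10 pc) = 4.3 + 5 log₁₀(91.0/10)
  = 4.3 + 5 × 0.959 = 4.3 + 4.80 = 9.10.

9.10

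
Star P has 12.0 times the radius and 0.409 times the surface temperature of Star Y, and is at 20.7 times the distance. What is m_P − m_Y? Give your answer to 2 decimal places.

5.07

L_P/L_Y = (12.0)²(0.409)⁴ = 4.030.
F_P/F_Y = (L_P/L_Y)/(d_P/d_Y)² = 4.030/428.5 = 0.009404.
m_P − m_Y = −2.5 log₁₀(0.009404) = 5.07.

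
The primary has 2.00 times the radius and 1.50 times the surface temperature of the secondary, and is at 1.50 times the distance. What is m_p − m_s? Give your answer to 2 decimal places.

-2.39

L_p/L_s = (2.00)²(1.50)⁴ = 20.25.
F_p/F_s = (L_p/L_s)/(d_p/d_s)² = 20.25/2.250 = 9.000.
m_p − m_s = −2.5 log₁₀(9.000) = -2.39.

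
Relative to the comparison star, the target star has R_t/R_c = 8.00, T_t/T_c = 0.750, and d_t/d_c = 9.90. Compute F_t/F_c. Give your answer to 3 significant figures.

L_t/L_c = (R_t/R_c)²(T_t/T_c)⁴ = (8.00)² × (0.750)⁴ = 20.25.
F_t/F_c = (L_t/L_c)/(d_t/d_c)² = 20.25 / (9.90)² = 0.2066.

0.207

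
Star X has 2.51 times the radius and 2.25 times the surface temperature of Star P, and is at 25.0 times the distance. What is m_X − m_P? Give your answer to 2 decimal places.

L_X/L_P = (2.51)²(2.25)⁴ = 161.5.
F_X/F_P = (L_X/L_P)/(d_X/d_P)² = 161.5/625.0 = 0.2583.
m_X − m_P = −2.5 log₁₀(0.2583) = 1.47.

1.47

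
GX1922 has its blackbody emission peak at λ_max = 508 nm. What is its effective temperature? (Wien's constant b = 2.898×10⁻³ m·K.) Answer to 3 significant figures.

T = b/λ_max = 2.898×10⁻³ / (508×10⁻⁹) = 5705 K.

5.70×10^3 K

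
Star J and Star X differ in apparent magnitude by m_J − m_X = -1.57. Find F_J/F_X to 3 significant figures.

4.25

F_J/F_X = 10^(−(m_J − m_X)/2.5) = 10^(1.57/2.5) = 10^0.628 = 4.246.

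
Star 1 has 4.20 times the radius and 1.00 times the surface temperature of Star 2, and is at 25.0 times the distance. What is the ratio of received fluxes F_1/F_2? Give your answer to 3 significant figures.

L_1/L_2 = (R_1/R_2)²(T_1/T_2)⁴ = (4.20)² × (1.00)⁴ = 17.64.
F_1/F_2 = (L_1/L_2)/(d_1/d_2)² = 17.64 / (25.0)² = 0.02822.

0.0282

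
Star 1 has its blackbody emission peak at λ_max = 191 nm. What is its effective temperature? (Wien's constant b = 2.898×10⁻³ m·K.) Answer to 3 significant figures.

1.52×10^4 K

T = b/λ_max = 2.898×10⁻³ / (191×10⁻⁹) = 1.517×10^4 K.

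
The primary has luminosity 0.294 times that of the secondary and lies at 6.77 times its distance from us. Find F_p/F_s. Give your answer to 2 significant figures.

F = L/(4πd²), so F_p/F_s = (L_p/L_s) / (d_p/d_s)²
= 0.294 / (6.77)² = 0.294 / 45.83 = 0.006415.

0.0064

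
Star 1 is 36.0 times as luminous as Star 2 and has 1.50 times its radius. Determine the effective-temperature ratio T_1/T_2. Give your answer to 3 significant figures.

L ∝ R²T⁴ gives T ∝ (L/R²)^(1/4), so
T_1/T_2 = (36.0 / 1.50²)^(1/4) = (16.00)^(1/4) = 2.000.

2.00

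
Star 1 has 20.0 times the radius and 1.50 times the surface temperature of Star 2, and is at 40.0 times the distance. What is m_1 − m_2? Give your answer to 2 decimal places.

L_1/L_2 = (20.0)²(1.50)⁴ = 2025.
F_1/F_2 = (L_1/L_2)/(d_1/d_2)² = 2025/1600 = 1.266.
m_1 − m_2 = −2.5 log₁₀(1.266) = -0.26.

-0.26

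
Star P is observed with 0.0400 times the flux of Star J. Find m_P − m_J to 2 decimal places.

3.49

m_P − m_J = −2.5 log₁₀(F_P/F_J) = −2.5 log₁₀(0.0400) = −2.5 × (-1.398) = 3.495.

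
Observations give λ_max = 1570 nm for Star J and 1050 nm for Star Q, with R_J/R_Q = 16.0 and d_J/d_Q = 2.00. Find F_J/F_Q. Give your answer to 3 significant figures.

Wien's law: T_J/T_Q = λ_Q/λ_J = 1050/1570 = 0.6688.
L_J/L_Q = (R_J/R_Q)²(T_J/T_Q)⁴ = (16.0)²(0.6688)⁴ = 51.22.
F_J/F_Q = (L_J/L_Q)/(d_J/d_Q)² = 51.22/(2.00)² = 12.80.

12.8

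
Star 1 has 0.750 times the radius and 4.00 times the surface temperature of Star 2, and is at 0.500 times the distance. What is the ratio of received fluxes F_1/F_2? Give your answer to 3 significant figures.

576

L_1/L_2 = (R_1/R_2)²(T_1/T_2)⁴ = (0.750)² × (4.00)⁴ = 144.0.
F_1/F_2 = (L_1/L_2)/(d_1/d_2)² = 144.0 / (0.500)² = 576.0.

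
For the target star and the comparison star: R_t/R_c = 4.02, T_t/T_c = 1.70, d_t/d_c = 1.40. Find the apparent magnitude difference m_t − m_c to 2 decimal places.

-4.59

L_t/L_c = (4.02)²(1.70)⁴ = 135.0.
F_t/F_c = (L_t/L_c)/(d_t/d_c)² = 135.0/1.960 = 68.86.
m_t − m_c = −2.5 log₁₀(68.86) = -4.59.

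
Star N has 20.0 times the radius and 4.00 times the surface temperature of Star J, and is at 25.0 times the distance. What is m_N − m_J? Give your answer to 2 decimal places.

-5.54

L_N/L_J = (20.0)²(4.00)⁴ = 1.024×10^5.
F_N/F_J = (L_N/L_J)/(d_N/d_J)² = 1.024×10^5/625.0 = 163.8.
m_N − m_J = −2.5 log₁₀(163.8) = -5.54.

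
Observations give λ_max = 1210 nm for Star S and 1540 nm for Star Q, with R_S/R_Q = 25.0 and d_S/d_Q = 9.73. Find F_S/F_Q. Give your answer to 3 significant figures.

Wien's law: T_S/T_Q = λ_Q/λ_S = 1540/1210 = 1.273.
L_S/L_Q = (R_S/R_Q)²(T_S/T_Q)⁴ = (25.0)²(1.273)⁴ = 1640.
F_S/F_Q = (L_S/L_Q)/(d_S/d_Q)² = 1640/(9.73)² = 17.32.

17.3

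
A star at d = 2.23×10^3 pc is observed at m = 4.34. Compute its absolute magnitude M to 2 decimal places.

-7.40

M = m − 5 log₁₀(d/10 pc) = 4.34 − 5 log₁₀(2.23×10^3/10)
  = 4.34 − 5 × 2.348 = 4.34 − 11.74 = -7.40.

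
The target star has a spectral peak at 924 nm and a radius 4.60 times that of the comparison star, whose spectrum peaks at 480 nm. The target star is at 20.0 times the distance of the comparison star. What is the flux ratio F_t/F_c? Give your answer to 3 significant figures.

Wien's law: T_t/T_c = λ_c/λ_t = 480/924 = 0.5195.
L_t/L_c = (R_t/R_c)²(T_t/T_c)⁴ = (4.60)²(0.5195)⁴ = 1.541.
F_t/F_c = (L_t/L_c)/(d_t/d_c)² = 1.541/(20.0)² = 0.003852.

0.00385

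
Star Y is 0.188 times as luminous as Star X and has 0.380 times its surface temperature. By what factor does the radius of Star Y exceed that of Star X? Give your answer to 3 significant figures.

3.00

L ∝ R²T⁴ gives R ∝ √L / T², so
R_Y/R_X = √(0.188) / (0.380)² = 0.4336 / 0.1444 = 3.003.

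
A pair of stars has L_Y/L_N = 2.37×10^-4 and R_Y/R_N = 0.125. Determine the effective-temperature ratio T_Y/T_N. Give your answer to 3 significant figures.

0.351

L ∝ R²T⁴ gives T ∝ (L/R²)^(1/4), so
T_Y/T_N = (2.37×10^-4 / 0.125²)^(1/4) = (0.01517)^(1/4) = 0.3509.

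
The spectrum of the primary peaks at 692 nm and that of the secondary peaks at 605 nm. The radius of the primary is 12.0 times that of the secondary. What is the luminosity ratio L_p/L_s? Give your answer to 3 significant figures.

84.1

Wien's law gives T ∝ 1/λ_max, so T_p/T_s = λ_s/λ_p = 605/692 = 0.8743.
Then L ∝ R²T⁴ gives L_p/L_s = (12.0)² × (0.8743)⁴ = 144.0 × 0.5842 = 84.13.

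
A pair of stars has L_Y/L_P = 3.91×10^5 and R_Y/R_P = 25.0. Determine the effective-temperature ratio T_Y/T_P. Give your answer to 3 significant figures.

5.00

L ∝ R²T⁴ gives T ∝ (L/R²)^(1/4), so
T_Y/T_P = (3.91×10^5 / 25.0²)^(1/4) = (625.6)^(1/4) = 5.001.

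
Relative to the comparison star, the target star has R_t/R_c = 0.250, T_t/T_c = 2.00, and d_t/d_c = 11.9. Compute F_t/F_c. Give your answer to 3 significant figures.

0.00706

L_t/L_c = (R_t/R_c)²(T_t/T_c)⁴ = (0.250)² × (2.00)⁴ = 1.000.
F_t/F_c = (L_t/L_c)/(d_t/d_c)² = 1.000 / (11.9)² = 0.007062.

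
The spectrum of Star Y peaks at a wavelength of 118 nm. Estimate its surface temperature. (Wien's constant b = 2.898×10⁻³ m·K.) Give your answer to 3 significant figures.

T = b/λ_max = 2.898×10⁻³ / (118×10⁻⁹) = 2.456×10^4 K.

2.46×10^4 K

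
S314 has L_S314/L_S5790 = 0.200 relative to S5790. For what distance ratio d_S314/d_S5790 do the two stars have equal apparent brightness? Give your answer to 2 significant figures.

Equal flux requires L_S314/d_S314² = L_S5790/d_S5790², so d_S314/d_S5790 = √(L_S314/L_S5790)
= √(0.200) = 0.4472.

0.45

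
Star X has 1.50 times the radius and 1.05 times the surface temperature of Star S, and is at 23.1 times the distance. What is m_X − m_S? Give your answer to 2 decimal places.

L_X/L_S = (1.50)²(1.05)⁴ = 2.735.
F_X/F_S = (L_X/L_S)/(d_X/d_S)² = 2.735/533.6 = 0.005125.
m_X − m_S = −2.5 log₁₀(0.005125) = 5.73.

5.73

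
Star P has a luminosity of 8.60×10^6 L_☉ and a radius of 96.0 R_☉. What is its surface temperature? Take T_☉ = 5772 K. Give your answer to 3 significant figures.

3.19×10^4 K

T/T_☉ = (L/L_☉)^(1/4) / (R/R_☉)^(1/2)
T = 5772 × (8.60×10^6)^(1/4) / √(96.0) = 5772 × 54.15 / 9.798 = 3.190×10^4 K.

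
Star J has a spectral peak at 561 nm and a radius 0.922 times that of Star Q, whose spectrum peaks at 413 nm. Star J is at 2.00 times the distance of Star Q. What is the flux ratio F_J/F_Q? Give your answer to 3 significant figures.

Wien's law: T_J/T_Q = λ_Q/λ_J = 413/561 = 0.7362.
L_J/L_Q = (R_J/R_Q)²(T_J/T_Q)⁴ = (0.922)²(0.7362)⁴ = 0.2497.
F_J/F_Q = (L_J/L_Q)/(d_J/d_Q)² = 0.2497/(2.00)² = 0.06242.

0.0624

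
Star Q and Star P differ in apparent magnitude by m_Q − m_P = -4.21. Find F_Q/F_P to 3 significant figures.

48.3

F_Q/F_P = 10^(−(m_Q − m_P)/2.5) = 10^(4.21/2.5) = 10^1.684 = 48.31.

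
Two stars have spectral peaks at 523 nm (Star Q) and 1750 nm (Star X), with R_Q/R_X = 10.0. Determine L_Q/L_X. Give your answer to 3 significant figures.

Wien's law gives T ∝ 1/λ_max, so T_Q/T_X = λ_X/λ_Q = 1750/523 = 3.346.
Then L ∝ R²T⁴ gives L_Q/L_X = (10.0)² × (3.346)⁴ = 100.0 × 125.4 = 1.254×10^4.

1.25×10^4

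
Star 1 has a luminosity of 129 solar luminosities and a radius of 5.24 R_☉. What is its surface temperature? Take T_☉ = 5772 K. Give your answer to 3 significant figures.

8.50×10^3 K

T/T_☉ = (L/L_☉)^(1/4) / (R/R_☉)^(1/2)
T = 5772 × (129)^(1/4) / √(5.24) = 5772 × 3.370 / 2.289 = 8498 K.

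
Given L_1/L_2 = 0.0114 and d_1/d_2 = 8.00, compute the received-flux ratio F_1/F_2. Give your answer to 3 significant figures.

F = L/(4πd²), so F_1/F_2 = (L_1/L_2) / (d_1/d_2)²
= 0.0114 / (8.00)² = 0.0114 / 64.00 = 1.781×10^-4.

1.78×10^-4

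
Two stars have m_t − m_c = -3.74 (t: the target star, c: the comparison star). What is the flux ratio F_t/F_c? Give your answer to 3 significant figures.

31.3

F_t/F_c = 10^(−(m_t − m_c)/2.5) = 10^(3.74/2.5) = 10^1.496 = 31.33.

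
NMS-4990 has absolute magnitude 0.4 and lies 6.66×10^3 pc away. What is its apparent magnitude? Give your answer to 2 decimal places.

14.52

m = M + 5 log₁₀(d/10 pc) = 0.4 + 5 log₁₀(6.66×10^3/10)
  = 0.4 + 5 × 2.823 = 0.4 + 14.12 = 14.52.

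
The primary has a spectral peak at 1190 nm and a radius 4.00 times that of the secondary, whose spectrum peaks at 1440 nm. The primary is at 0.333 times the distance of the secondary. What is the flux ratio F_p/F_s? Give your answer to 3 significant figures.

309

Wien's law: T_p/T_s = λ_s/λ_p = 1440/1190 = 1.210.
L_p/L_s = (R_p/R_s)²(T_p/T_s)⁴ = (4.00)²(1.210)⁴ = 34.31.
F_p/F_s = (L_p/L_s)/(d_p/d_s)² = 34.31/(0.333)² = 309.4.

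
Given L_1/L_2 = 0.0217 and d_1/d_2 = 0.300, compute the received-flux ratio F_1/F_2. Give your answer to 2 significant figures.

F = L/(4πd²), so F_1/F_2 = (L_1/L_2) / (d_1/d_2)²
= 0.0217 / (0.300)² = 0.0217 / 0.09000 = 0.2411.

0.24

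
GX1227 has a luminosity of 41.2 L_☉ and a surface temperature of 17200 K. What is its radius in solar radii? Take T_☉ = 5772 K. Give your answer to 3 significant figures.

0.723 solar radii

R/R_☉ = √(L/L_☉) / (T/T_☉)² = √(41.2) / (2.980)²
       = 6.419 / 8.880 = 0.7228.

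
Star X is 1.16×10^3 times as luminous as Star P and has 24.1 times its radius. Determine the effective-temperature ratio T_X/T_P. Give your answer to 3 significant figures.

L ∝ R²T⁴ gives T ∝ (L/R²)^(1/4), so
T_X/T_P = (1.16×10^3 / 24.1²)^(1/4) = (1.997)^(1/4) = 1.189.

1.19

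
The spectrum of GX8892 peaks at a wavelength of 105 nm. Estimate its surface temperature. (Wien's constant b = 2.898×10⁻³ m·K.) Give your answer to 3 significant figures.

2.76×10^4 K

T = b/λ_max = 2.898×10⁻³ / (105×10⁻⁹) = 2.760×10^4 K.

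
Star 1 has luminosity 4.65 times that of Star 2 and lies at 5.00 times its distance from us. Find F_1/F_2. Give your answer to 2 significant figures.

0.19

F = L/(4πd²), so F_1/F_2 = (L_1/L_2) / (d_1/d_2)²
= 4.65 / (5.00)² = 4.65 / 25.00 = 0.1860.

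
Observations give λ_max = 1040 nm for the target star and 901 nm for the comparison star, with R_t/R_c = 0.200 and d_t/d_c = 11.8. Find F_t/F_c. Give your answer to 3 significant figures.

1.62×10^-4

Wien's law: T_t/T_c = λ_c/λ_t = 901/1040 = 0.8663.
L_t/L_c = (R_t/R_c)²(T_t/T_c)⁴ = (0.200)²(0.8663)⁴ = 0.02253.
F_t/F_c = (L_t/L_c)/(d_t/d_c)² = 0.02253/(11.8)² = 1.618×10^-4.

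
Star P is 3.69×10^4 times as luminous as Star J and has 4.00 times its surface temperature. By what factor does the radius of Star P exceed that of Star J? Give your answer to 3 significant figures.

L ∝ R²T⁴ gives R ∝ √L / T², so
R_P/R_J = √(3.69×10^4) / (4.00)² = 192.1 / 16.00 = 12.01.

12.0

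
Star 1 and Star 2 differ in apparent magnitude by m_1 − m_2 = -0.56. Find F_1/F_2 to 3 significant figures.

F_1/F_2 = 10^(−(m_1 − m_2)/2.5) = 10^(0.56/2.5) = 10^0.224 = 1.675.

1.67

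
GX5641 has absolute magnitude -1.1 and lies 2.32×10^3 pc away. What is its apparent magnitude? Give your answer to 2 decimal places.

m = M + 5 log₁₀(d/10 pc) = -1.1 + 5 log₁₀(2.32×10^3/10)
  = -1.1 + 5 × 2.365 = -1.1 + 11.83 = 10.73.

10.73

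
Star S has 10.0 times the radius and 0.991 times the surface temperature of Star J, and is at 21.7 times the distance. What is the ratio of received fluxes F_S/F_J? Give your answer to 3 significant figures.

0.205

L_S/L_J = (R_S/R_J)²(T_S/T_J)⁴ = (10.0)² × (0.991)⁴ = 96.45.
F_S/F_J = (L_S/L_J)/(d_S/d_J)² = 96.45 / (21.7)² = 0.2048.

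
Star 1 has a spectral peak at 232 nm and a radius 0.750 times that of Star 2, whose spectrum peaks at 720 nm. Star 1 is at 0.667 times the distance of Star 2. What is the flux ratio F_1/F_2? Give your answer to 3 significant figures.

117

Wien's law: T_1/T_2 = λ_2/λ_1 = 720/232 = 3.103.
L_1/L_2 = (R_1/R_2)²(T_1/T_2)⁴ = (0.750)²(3.103)⁴ = 52.18.
F_1/F_2 = (L_1/L_2)/(d_1/d_2)² = 52.18/(0.667)² = 117.3.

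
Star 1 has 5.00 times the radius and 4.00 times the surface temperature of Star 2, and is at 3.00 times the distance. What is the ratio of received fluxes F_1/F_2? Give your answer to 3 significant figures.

L_1/L_2 = (R_1/R_2)²(T_1/T_2)⁴ = (5.00)² × (4.00)⁴ = 6400.
F_1/F_2 = (L_1/L_2)/(d_1/d_2)² = 6400 / (3.00)² = 711.1.

711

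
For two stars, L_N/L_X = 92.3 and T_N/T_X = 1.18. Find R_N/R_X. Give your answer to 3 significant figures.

L ∝ R²T⁴ gives R ∝ √L / T², so
R_N/R_X = √(92.3) / (1.18)² = 9.607 / 1.392 = 6.900.

6.90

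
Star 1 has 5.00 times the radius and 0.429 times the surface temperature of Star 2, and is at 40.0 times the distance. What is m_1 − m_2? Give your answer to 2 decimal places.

8.19

L_1/L_2 = (5.00)²(0.429)⁴ = 0.8468.
F_1/F_2 = (L_1/L_2)/(d_1/d_2)² = 0.8468/1600 = 5.292×10^-4.
m_1 − m_2 = −2.5 log₁₀(5.292×10^-4) = 8.19.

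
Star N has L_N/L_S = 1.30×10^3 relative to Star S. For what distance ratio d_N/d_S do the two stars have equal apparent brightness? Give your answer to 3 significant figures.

Equal flux requires L_N/d_N² = L_S/d_S², so d_N/d_S = √(L_N/L_S)
= √(1.30×10^3) = 36.06.

36.1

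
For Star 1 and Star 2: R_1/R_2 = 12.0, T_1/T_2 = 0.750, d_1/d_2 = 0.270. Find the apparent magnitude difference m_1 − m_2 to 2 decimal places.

L_1/L_2 = (12.0)²(0.750)⁴ = 45.56.
F_1/F_2 = (L_1/L_2)/(d_1/d_2)² = 45.56/0.07290 = 625.0.
m_1 − m_2 = −2.5 log₁₀(625.0) = -6.99.

-6.99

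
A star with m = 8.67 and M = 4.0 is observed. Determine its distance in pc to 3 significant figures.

m − M = 5 log₁₀(d/10 pc)
8.67 − (4.0) = 4.67 = 5 log₁₀(d/10)
d = 10 × 10^(4.67/5) = 10 × 10^0.934 = 85.90 pc.

85.9 pc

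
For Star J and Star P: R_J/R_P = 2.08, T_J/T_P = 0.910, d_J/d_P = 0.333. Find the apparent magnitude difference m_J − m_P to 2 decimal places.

-3.57

L_J/L_P = (2.08)²(0.910)⁴ = 2.967.
F_J/F_P = (L_J/L_P)/(d_J/d_P)² = 2.967/0.1109 = 26.75.
m_J − m_P = −2.5 log₁₀(26.75) = -3.57.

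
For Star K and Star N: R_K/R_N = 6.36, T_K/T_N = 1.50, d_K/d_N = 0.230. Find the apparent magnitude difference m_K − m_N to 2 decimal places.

L_K/L_N = (6.36)²(1.50)⁴ = 204.8.
F_K/F_N = (L_K/L_N)/(d_K/d_N)² = 204.8/0.05290 = 3871.
m_K − m_N = −2.5 log₁₀(3871) = -8.97.

-8.97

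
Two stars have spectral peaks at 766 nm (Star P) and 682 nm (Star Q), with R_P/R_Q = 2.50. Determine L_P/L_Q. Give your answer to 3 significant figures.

3.93

Wien's law gives T ∝ 1/λ_max, so T_P/T_Q = λ_Q/λ_P = 682/766 = 0.8903.
Then L ∝ R²T⁴ gives L_P/L_Q = (2.50)² × (0.8903)⁴ = 6.250 × 0.6284 = 3.927.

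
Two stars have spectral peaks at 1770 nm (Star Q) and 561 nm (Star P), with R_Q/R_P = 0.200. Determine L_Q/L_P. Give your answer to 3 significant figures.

Wien's law gives T ∝ 1/λ_max, so T_Q/T_P = λ_P/λ_Q = 561/1770 = 0.3169.
Then L ∝ R²T⁴ gives L_Q/L_P = (0.200)² × (0.3169)⁴ = 0.04000 × 0.01009 = 4.037×10^-4.

4.04×10^-4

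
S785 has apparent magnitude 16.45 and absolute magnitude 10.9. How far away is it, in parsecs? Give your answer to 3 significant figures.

129 pc

m − M = 5 log₁₀(d/10 pc)
16.45 − (10.9) = 5.55 = 5 log₁₀(d/10)
d = 10 × 10^(5.55/5) = 10 × 10^1.110 = 128.8 pc.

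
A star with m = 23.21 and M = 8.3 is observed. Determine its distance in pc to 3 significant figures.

m − M = 5 log₁₀(d/10 pc)
23.21 − (8.3) = 14.91 = 5 log₁₀(d/10)
d = 10 × 10^(14.91/5) = 10 × 10^2.982 = 9594 pc.

9.59×10^3 pc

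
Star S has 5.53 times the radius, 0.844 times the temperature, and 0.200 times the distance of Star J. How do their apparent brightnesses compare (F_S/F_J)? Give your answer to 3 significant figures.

L_S/L_J = (R_S/R_J)²(T_S/T_J)⁴ = (5.53)² × (0.844)⁴ = 15.52.
F_S/F_J = (L_S/L_J)/(d_S/d_J)² = 15.52 / (0.200)² = 387.9.

388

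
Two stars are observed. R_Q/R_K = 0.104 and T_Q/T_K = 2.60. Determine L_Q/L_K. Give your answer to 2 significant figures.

From the Stefan–Boltzmann law, L ∝ R²T⁴, so
L_Q/L_K = (R_Q/R_K)² (T_Q/T_K)⁴ = (0.104)² × (2.60)⁴ = 0.01082 × 45.70 = 0.4943.

0.49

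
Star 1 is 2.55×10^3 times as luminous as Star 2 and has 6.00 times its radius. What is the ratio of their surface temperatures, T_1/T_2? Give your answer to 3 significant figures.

2.90

L ∝ R²T⁴ gives T ∝ (L/R²)^(1/4), so
T_1/T_2 = (2.55×10^3 / 6.00²)^(1/4) = (70.83)^(1/4) = 2.901.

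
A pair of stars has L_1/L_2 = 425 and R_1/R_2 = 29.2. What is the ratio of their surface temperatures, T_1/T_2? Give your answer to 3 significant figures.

0.840

L ∝ R²T⁴ gives T ∝ (L/R²)^(1/4), so
T_1/T_2 = (425 / 29.2²)^(1/4) = (0.4985)^(1/4) = 0.8402.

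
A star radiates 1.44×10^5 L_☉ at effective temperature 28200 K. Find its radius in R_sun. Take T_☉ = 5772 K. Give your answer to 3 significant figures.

15.9 R_sun

R/R_☉ = √(L/L_☉) / (T/T_☉)² = √(1.44×10^5) / (4.886)²
       = 379.5 / 23.87 = 15.90.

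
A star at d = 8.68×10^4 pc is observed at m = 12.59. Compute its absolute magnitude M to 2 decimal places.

M = m − 5 log₁₀(d/10 pc) = 12.59 − 5 log₁₀(8.68×10^4/10)
  = 12.59 − 5 × 3.939 = 12.59 − 19.69 = -7.10.

-7.10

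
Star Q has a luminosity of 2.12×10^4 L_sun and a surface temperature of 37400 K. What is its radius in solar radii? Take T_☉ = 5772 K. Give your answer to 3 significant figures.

R/R_☉ = √(L/L_☉) / (T/T_☉)² = √(2.12×10^4) / (6.480)²
       = 145.6 / 41.98 = 3.468.

3.47 solar radii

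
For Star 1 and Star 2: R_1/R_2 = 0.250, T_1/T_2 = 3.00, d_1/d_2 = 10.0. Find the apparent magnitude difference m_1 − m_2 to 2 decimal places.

3.24

L_1/L_2 = (0.250)²(3.00)⁴ = 5.062.
F_1/F_2 = (L_1/L_2)/(d_1/d_2)² = 5.062/100.0 = 0.05063.
m_1 − m_2 = −2.5 log₁₀(0.05063) = 3.24.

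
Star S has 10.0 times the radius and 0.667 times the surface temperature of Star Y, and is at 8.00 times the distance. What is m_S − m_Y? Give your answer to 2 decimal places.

1.27

L_S/L_Y = (10.0)²(0.667)⁴ = 19.79.
F_S/F_Y = (L_S/L_Y)/(d_S/d_Y)² = 19.79/64.00 = 0.3093.
m_S − m_Y = −2.5 log₁₀(0.3093) = 1.27.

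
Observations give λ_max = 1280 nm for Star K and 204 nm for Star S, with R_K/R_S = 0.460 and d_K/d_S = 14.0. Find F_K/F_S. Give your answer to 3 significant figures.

Wien's law: T_K/T_S = λ_S/λ_K = 204/1280 = 0.1594.
L_K/L_S = (R_K/R_S)²(T_K/T_S)⁴ = (0.460)²(0.1594)⁴ = 1.365×10^-4.
F_K/F_S = (L_K/L_S)/(d_K/d_S)² = 1.365×10^-4/(14.0)² = 6.965×10^-7.

6.97×10^-7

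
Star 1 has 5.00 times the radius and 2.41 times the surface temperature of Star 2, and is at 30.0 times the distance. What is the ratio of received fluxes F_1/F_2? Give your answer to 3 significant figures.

0.937

L_1/L_2 = (R_1/R_2)²(T_1/T_2)⁴ = (5.00)² × (2.41)⁴ = 843.4.
F_1/F_2 = (L_1/L_2)/(d_1/d_2)² = 843.4 / (30.0)² = 0.9371.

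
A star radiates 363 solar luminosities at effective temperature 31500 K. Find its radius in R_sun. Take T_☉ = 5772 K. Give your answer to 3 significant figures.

R/R_☉ = √(L/L_☉) / (T/T_☉)² = √(363) / (5.457)²
       = 19.05 / 29.78 = 0.6397.

0.640 R_sun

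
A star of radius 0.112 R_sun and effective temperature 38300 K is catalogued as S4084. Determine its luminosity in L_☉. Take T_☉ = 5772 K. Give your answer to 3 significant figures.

L/L_☉ = (R/R_☉)² (T/T_☉)⁴ = (0.112)² × (38300/5772)⁴
       = 0.01254 × (6.635)⁴ = 0.01254 × 1939 = 24.32.

24.3 L_☉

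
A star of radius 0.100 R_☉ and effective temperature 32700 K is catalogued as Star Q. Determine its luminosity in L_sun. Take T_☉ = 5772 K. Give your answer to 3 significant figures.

10.3 L_sun

L/L_☉ = (R/R_☉)² (T/T_☉)⁴ = (0.100)² × (32700/5772)⁴
       = 0.01000 × (5.665)⁴ = 0.01000 × 1030 = 10.30.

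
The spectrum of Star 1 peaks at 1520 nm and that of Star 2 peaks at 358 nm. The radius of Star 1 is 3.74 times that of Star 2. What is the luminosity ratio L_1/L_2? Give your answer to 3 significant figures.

0.0430

Wien's law gives T ∝ 1/λ_max, so T_1/T_2 = λ_2/λ_1 = 358/1520 = 0.2355.
Then L ∝ R²T⁴ gives L_1/L_2 = (3.74)² × (0.2355)⁴ = 13.99 × 0.003077 = 0.04304.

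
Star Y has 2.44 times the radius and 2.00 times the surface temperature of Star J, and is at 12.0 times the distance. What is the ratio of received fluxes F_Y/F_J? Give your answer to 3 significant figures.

L_Y/L_J = (R_Y/R_J)²(T_Y/T_J)⁴ = (2.44)² × (2.00)⁴ = 95.26.
F_Y/F_J = (L_Y/L_J)/(d_Y/d_J)² = 95.26 / (12.0)² = 0.6615.

0.662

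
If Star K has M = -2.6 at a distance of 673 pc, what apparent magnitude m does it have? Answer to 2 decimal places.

6.54

m = M + 5 log₁₀(d/10 pc) = -2.6 + 5 log₁₀(673/10)
  = -2.6 + 5 × 1.828 = -2.6 + 9.14 = 6.54.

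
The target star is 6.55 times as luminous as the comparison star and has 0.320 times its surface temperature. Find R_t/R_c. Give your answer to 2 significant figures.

25

L ∝ R²T⁴ gives R ∝ √L / T², so
R_t/R_c = √(6.55) / (0.320)² = 2.559 / 0.1024 = 24.99.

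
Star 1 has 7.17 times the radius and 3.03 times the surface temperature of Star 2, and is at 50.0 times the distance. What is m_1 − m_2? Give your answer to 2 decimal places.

L_1/L_2 = (7.17)²(3.03)⁴ = 4333.
F_1/F_2 = (L_1/L_2)/(d_1/d_2)² = 4333/2500 = 1.733.
m_1 − m_2 = −2.5 log₁₀(1.733) = -0.60.

-0.60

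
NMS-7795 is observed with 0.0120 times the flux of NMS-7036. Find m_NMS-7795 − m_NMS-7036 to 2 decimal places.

m_NMS-7795 − m_NMS-7036 = −2.5 log₁₀(F_NMS-7795/F_NMS-7036) = −2.5 log₁₀(0.0120) = −2.5 × (-1.921) = 4.802.

4.80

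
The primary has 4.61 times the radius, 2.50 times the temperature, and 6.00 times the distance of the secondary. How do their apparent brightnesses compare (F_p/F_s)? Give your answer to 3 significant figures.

L_p/L_s = (R_p/R_s)²(T_p/T_s)⁴ = (4.61)² × (2.50)⁴ = 830.2.
F_p/F_s = (L_p/L_s)/(d_p/d_s)² = 830.2 / (6.00)² = 23.06.

23.1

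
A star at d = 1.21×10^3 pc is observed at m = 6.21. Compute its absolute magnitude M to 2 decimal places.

-4.20

M = m − 5 log₁₀(d/10 pc) = 6.21 − 5 log₁₀(1.21×10^3/10)
  = 6.21 − 5 × 2.083 = 6.21 − 10.41 = -4.20.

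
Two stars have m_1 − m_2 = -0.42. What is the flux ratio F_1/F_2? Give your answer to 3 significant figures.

F_1/F_2 = 10^(−(m_1 − m_2)/2.5) = 10^(0.42/2.5) = 10^0.168 = 1.472.

1.47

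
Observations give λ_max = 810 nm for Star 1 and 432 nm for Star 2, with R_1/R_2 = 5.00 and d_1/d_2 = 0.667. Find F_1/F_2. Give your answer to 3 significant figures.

Wien's law: T_1/T_2 = λ_2/λ_1 = 432/810 = 0.5333.
L_1/L_2 = (R_1/R_2)²(T_1/T_2)⁴ = (5.00)²(0.5333)⁴ = 2.023.
F_1/F_2 = (L_1/L_2)/(d_1/d_2)² = 2.023/(0.667)² = 4.547.

4.55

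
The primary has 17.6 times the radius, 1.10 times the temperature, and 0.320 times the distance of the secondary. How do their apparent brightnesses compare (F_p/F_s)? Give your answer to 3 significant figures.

4.43×10^3

L_p/L_s = (R_p/R_s)²(T_p/T_s)⁴ = (17.6)² × (1.10)⁴ = 453.5.
F_p/F_s = (L_p/L_s)/(d_p/d_s)² = 453.5 / (0.320)² = 4429.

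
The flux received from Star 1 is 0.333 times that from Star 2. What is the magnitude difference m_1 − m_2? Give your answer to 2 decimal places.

m_1 − m_2 = −2.5 log₁₀(F_1/F_2) = −2.5 log₁₀(0.333) = −2.5 × (-0.478) = 1.194.

1.19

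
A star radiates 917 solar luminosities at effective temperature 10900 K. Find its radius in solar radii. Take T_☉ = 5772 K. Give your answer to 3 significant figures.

R/R_☉ = √(L/L_☉) / (T/T_☉)² = √(917) / (1.888)²
       = 30.28 / 3.566 = 8.491.

8.49 solar radii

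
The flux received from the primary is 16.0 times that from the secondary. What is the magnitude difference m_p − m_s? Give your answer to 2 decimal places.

m_p − m_s = −2.5 log₁₀(F_p/F_s) = −2.5 log₁₀(16.0) = −2.5 × (1.204) = -3.010.

-3.01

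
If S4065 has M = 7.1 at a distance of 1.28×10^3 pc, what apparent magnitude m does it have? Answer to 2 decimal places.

m = M + 5 log₁₀(d/10 pc) = 7.1 + 5 log₁₀(1.28×10^3/10)
  = 7.1 + 5 × 2.107 = 7.1 + 10.54 = 17.64.

17.64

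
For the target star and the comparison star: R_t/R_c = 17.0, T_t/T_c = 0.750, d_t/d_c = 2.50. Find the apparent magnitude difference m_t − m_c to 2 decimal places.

L_t/L_c = (17.0)²(0.750)⁴ = 91.44.
F_t/F_c = (L_t/L_c)/(d_t/d_c)² = 91.44/6.250 = 14.63.
m_t − m_c = −2.5 log₁₀(14.63) = -2.91.

-2.91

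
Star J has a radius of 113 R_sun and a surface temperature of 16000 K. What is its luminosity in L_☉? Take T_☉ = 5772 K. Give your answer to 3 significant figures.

L/L_☉ = (R/R_☉)² (T/T_☉)⁴ = (113)² × (16000/5772)⁴
       = 1.277×10^4 × (2.772)⁴ = 1.277×10^4 × 59.04 = 7.539×10^5.

7.54×10^5 L_☉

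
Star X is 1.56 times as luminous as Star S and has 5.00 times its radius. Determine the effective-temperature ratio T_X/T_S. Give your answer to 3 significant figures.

L ∝ R²T⁴ gives T ∝ (L/R²)^(1/4), so
T_X/T_S = (1.56 / 5.00²)^(1/4) = (0.06240)^(1/4) = 0.4998.

0.500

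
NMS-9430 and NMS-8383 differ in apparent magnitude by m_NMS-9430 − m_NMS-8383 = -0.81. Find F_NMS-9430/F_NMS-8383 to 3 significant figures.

F_NMS-9430/F_NMS-8383 = 10^(−(m_NMS-9430 − m_NMS-8383)/2.5) = 10^(0.81/2.5) = 10^0.324 = 2.109.

2.11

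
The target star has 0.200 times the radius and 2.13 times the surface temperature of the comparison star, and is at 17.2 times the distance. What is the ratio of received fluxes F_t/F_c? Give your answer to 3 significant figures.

0.00278

L_t/L_c = (R_t/R_c)²(T_t/T_c)⁴ = (0.200)² × (2.13)⁴ = 0.8233.
F_t/F_c = (L_t/L_c)/(d_t/d_c)² = 0.8233 / (17.2)² = 0.002783.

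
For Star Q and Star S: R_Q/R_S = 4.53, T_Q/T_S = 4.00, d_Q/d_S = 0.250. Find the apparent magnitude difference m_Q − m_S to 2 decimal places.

L_Q/L_S = (4.53)²(4.00)⁴ = 5253.
F_Q/F_S = (L_Q/L_S)/(d_Q/d_S)² = 5253/0.06250 = 8.405×10^4.
m_Q − m_S = −2.5 log₁₀(8.405×10^4) = -12.31.

-12.31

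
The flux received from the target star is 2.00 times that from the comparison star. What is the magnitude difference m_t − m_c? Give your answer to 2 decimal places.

-0.75

m_t − m_c = −2.5 log₁₀(F_t/F_c) = −2.5 log₁₀(2.00) = −2.5 × (0.301) = -0.753.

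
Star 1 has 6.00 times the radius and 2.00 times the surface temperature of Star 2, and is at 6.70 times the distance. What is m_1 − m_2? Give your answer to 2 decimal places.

-2.77

L_1/L_2 = (6.00)²(2.00)⁴ = 576.0.
F_1/F_2 = (L_1/L_2)/(d_1/d_2)² = 576.0/44.89 = 12.83.
m_1 − m_2 = −2.5 log₁₀(12.83) = -2.77.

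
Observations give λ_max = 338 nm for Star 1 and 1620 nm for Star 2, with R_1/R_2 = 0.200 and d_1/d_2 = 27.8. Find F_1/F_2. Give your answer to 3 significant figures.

Wien's law: T_1/T_2 = λ_2/λ_1 = 1620/338 = 4.793.
L_1/L_2 = (R_1/R_2)²(T_1/T_2)⁴ = (0.200)²(4.793)⁴ = 21.11.
F_1/F_2 = (L_1/L_2)/(d_1/d_2)² = 21.11/(27.8)² = 0.02731.

0.0273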